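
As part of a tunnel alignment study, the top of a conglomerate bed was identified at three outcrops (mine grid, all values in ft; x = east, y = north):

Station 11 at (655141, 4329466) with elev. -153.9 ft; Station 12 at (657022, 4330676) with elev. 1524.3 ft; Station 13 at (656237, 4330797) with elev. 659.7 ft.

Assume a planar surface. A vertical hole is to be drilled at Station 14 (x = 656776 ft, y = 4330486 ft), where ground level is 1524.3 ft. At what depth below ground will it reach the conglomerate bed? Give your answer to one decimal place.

211.1 ft

Let the plane be z = a·x + b·y + c.
Station 12−Station 11: 1881a + 1210b = 1678.2;  Station 13−Station 11: 1096a + 1331b = 813.6.
Solving gives a = 1.060959819, b = −0.262368116.
Then c = -153.9 − a·655141 − b·4329466 = 440681.66.
At (656776, 4330486): z_contact = 696812.95 − 1136181.45 + 440681.66 = 1313.15 ft.
Depth below ground = 1524.3 − 1313.15 = 211.1 ft.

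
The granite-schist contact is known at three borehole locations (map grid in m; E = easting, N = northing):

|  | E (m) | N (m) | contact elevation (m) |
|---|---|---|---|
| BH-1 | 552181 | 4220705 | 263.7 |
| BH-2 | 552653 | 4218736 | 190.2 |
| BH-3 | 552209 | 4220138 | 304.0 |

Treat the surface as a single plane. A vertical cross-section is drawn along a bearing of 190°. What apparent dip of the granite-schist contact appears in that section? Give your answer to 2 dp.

11.12°

Let the plane be z = a·E + b·N + c.
BH-2−BH-1: 472a − 1969b = −73.5;  BH-3−BH-1: 28a − 567b = 40.3.
Solving gives a = −0.56955, b = −0.09920.
Unit vector along 190° is (sin 190°, cos 190°) = (-0.1736, -0.9848).
Slope in that direction = a·(-0.1736) + b·(-0.9848) = 0.19660.
Apparent dip = arctan|0.19660| = 11.12° (true dip is 30.0°, so apparent ≤ true as expected).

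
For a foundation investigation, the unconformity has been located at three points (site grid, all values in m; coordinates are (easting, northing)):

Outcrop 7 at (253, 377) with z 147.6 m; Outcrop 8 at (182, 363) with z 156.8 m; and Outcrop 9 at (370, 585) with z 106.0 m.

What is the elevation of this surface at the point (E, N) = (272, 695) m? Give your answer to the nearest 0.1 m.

100.2 m

Two edge vectors: Outcrop 7→Outcrop 8 = (-71, -14, 9.2), Outcrop 7→Outcrop 9 = (117, 208, -41.6).
Normal n = (Outcrop 7→Outcrop 8) × (Outcrop 7→Outcrop 9) = (-1331.2, -1877.2, -13130).
So ∂z/∂E = −n_x/n_z = −0.10139 and ∂z/∂N = −n_y/n_z = −0.14297.
Intercept c from Outcrop 7: 147.6 + 25.65 + 53.90 = 227.15.
At (272, 695): z = −27.6 − 99.4 + 227.15 = 100.2 m.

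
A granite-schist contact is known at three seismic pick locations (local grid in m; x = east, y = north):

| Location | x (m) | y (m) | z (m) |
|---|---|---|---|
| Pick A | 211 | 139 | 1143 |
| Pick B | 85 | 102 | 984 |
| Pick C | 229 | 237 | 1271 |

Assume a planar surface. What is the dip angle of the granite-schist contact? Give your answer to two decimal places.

55.72°

Let the plane be z = a·x + b·y + c.
Pick B−Pick A: −126a − 37b = −159;  Pick C−Pick A: 18a + 98b = 128.
Solving gives a = 0.92844, b = 1.13559.
Gradient magnitude |∇z| = √(a² + b²) = √(0.86200 + 1.28957) = 1.46682.
True dip = arctan(1.46682) = 55.72°, dipping toward SW (azimuth ≈ 219°).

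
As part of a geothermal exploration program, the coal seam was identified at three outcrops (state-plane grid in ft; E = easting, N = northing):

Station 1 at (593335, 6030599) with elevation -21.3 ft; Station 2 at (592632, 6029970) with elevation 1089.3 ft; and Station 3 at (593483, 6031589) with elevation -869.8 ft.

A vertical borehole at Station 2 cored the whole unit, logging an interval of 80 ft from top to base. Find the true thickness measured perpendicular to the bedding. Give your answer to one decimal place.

Two edge vectors: Station 1→Station 2 = (-703, -629, 1110.6), Station 1→Station 3 = (148, 990, -848.5).
Normal n = (Station 1→Station 2) × (Station 1→Station 3) = (-565787.5, -432126.7, -602878).
So ∂z/∂E = −n_x/n_z = −0.93848 and ∂z/∂N = −n_y/n_z = −0.71677.
|∇z| = √(a²+b²) = 1.18089, so dip δ = arctan(1.18089) = 49.74°.
True thickness = vertical thickness × cos δ = 80 × cos 49.74° = 51.7 ft.

51.7 ft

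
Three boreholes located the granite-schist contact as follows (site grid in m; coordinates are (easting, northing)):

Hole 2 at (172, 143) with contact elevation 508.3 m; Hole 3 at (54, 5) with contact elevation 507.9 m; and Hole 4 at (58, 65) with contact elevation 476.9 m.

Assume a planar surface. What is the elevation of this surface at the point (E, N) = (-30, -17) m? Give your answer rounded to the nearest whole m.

465 m

Two edge vectors: Hole 2→Hole 3 = (-118, -138, -0.4), Hole 2→Hole 4 = (-114, -78, -31.4).
Normal n = (Hole 2→Hole 3) × (Hole 2→Hole 4) = (4302, -3659.6, -6528).
So ∂z/∂E = −n_x/n_z = 0.65901 and ∂z/∂N = −n_y/n_z = −0.56060.
Intercept c from Hole 2: 508.3 − 113.35 + 80.17 = 475.12.
At (-30, -17): z = −19.8 + 9.5 + 475.12 = 464.9 m.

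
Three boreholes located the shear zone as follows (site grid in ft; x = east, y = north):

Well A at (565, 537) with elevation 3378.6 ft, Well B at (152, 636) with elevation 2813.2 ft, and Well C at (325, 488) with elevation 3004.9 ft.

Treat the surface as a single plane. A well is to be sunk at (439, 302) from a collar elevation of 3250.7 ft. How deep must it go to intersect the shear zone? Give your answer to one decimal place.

Two edge vectors: Well A→Well B = (-413, 99, -565.4), Well A→Well C = (-240, -49, -373.7).
Normal n = (Well A→Well B) × (Well A→Well C) = (-64700.9, -18642.1, 43997).
So ∂z/∂x = −n_x/n_z = 1.47058 and ∂z/∂y = −n_y/n_z = 0.42371.
Intercept c from Well A: 3378.6 − 830.88 − 227.53 = 2320.19.
At (439, 302): z_contact = 645.58 + 127.96 + 2320.19 = 3093.73 ft.
Depth below ground = 3250.7 − 3093.73 = 157.0 ft.

157.0 ft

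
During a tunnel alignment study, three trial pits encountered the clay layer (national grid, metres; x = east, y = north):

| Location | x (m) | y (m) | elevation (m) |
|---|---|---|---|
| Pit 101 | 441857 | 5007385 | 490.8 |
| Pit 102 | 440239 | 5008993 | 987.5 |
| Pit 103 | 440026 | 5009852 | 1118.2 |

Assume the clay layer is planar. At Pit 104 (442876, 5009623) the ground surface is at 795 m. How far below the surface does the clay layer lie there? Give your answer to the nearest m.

289 m

Two edge vectors: Pit 101→Pit 102 = (-1618, 1608, 496.7), Pit 101→Pit 103 = (-1831, 2467, 627.4).
Normal n = (Pit 101→Pit 102) × (Pit 101→Pit 103) = (-216499.7, 105675.5, -1047358).
So ∂z/∂x = −n_x/n_z = −0.20671031 and ∂z/∂y = −n_y/n_z = 0.10089721.
Intercept c from Pit 101: 490.8 + 91336.40 − 505231.18 = −413403.98.
At (442876, 5009623): z_contact = −91547.0 + 505457.0 − 413403.98 = 506.0 m.
Depth below ground = 795 − 506.0 = 289 m.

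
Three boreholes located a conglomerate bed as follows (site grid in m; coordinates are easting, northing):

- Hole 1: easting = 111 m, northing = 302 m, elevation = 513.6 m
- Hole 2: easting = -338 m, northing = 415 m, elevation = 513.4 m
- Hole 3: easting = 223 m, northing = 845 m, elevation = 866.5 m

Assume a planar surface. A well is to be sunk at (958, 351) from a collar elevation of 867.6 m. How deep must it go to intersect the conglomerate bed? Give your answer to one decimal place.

Let the plane be z = a·easting + b·northing + c.
Hole 2−Hole 1: −449a + 113b = −0.2;  Hole 3−Hole 1: 112a + 543b = 352.9.
Solving gives a = 0.15591, b = 0.61775.
Then c = 513.6 − a·111 − b·302 = 309.73.
At (958, 351): z_contact = 149.37 + 216.83 + 309.73 = 675.93 m.
Depth below ground = 867.6 − 675.93 = 191.7 m.

191.7 m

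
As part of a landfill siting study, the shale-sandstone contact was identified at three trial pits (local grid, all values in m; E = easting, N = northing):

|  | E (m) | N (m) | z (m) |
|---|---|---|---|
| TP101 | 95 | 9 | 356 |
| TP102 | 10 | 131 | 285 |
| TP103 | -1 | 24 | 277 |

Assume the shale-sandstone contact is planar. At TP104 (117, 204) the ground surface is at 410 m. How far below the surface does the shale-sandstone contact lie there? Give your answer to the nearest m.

38 m

Two edge vectors: TP101→TP102 = (-85, 122, -71), TP101→TP103 = (-96, 15, -79).
Normal n = (TP101→TP102) × (TP101→TP103) = (-8573, 101, 10437).
So ∂z/∂E = −n_x/n_z = 0.82140 and ∂z/∂N = −n_y/n_z = −0.00968.
Intercept c from TP101: 356 − 78.03 + 0.09 = 278.05.
At (117, 204): z_contact = 96.1 − 2.0 + 278.05 = 372.2 m.
Depth below ground = 410 − 372.2 = 38 m.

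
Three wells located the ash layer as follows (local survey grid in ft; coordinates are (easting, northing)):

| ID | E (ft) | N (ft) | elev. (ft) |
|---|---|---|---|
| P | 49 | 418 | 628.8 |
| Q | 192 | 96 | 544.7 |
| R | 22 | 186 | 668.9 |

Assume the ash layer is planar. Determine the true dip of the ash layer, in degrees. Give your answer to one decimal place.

Two edge vectors: P→Q = (143, -322, -84.1), P→R = (-27, -232, 40.1).
Normal n = (P→Q) × (P→R) = (-32423.4, -3463.6, -41870).
So ∂z/∂E = −n_x/n_z = −0.77438 and ∂z/∂N = −n_y/n_z = −0.08272.
Gradient magnitude |∇z| = √(a² + b²) = √(0.59967 + 0.00684) = 0.77879.
True dip = arctan(0.77879) = 37.9°, dipping toward E (azimuth ≈ 084°).

37.9°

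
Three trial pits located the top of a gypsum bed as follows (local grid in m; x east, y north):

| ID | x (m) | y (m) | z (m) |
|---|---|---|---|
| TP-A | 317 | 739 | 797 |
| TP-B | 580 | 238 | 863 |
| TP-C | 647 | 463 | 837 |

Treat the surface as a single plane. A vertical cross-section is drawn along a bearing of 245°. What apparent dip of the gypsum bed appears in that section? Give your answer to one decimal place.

1.9°

Let the plane be z = a·x + b·y + c.
TP-B−TP-A: 263a − 501b = 66;  TP-C−TP-A: 330a − 276b = 40.
Solving gives a = 0.01967, b = −0.12141.
Unit vector along 245° is (sin 245°, cos 245°) = (-0.9063, -0.4226).
Slope in that direction = a·(-0.9063) + b·(-0.4226) = 0.03349.
Apparent dip = arctan|0.03349| = 1.9° (true dip is 7.0°, so apparent ≤ true as expected).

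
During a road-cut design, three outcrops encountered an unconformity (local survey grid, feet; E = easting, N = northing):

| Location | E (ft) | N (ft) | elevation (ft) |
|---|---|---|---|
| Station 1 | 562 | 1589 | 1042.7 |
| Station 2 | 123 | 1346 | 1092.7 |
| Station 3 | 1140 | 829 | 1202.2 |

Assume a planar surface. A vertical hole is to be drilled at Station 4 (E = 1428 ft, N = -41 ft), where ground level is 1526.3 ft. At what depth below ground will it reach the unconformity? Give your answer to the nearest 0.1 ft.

Two edge vectors: Station 1→Station 2 = (-439, -243, 50), Station 1→Station 3 = (578, -760, 159.5).
Normal n = (Station 1→Station 2) × (Station 1→Station 3) = (-758.5, 98920.5, 474094).
So ∂z/∂E = −n_x/n_z = 0.001600 and ∂z/∂N = −n_y/n_z = −0.208652.
Intercept c from Station 1: 1042.7 − 0.90 + 331.55 = 1373.35.
At (1428, -41): z_contact = 2.28 + 8.55 + 1373.35 = 1384.19 ft.
Depth below ground = 1526.3 − 1384.19 = 142.1 ft.

142.1 ft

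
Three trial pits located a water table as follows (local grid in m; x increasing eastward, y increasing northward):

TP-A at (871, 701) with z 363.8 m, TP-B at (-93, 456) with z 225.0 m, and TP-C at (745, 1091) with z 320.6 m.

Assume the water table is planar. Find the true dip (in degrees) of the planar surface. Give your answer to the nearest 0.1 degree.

Let the plane be z = a·x + b·y + c.
TP-B−TP-A: −964a − 245b = −138.8;  TP-C−TP-A: −126a + 390b = −43.2.
Solving gives a = 0.15907, b = −0.05938.
Gradient magnitude |∇z| = √(a² + b²) = √(0.02530 + 0.00353) = 0.16979.
True dip = arctan(0.16979) = 9.6°, dipping toward WNW (azimuth ≈ 290°).

9.6°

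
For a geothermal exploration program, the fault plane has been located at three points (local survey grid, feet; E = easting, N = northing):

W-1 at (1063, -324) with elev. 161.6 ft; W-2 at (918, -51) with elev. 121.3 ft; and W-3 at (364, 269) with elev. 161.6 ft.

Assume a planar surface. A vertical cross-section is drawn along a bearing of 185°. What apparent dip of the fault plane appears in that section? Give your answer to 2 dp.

16.04°

Let the plane be z = a·E + b·N + c.
W-2−W-1: −145a + 273b = −40.3;  W-3−W-1: −699a + 593b = 0.
Solving gives a = −0.22794, b = −0.26869.
Unit vector along 185° is (sin 185°, cos 185°) = (-0.0872, -0.9962).
Slope in that direction = a·(-0.0872) + b·(-0.9962) = 0.28753.
Apparent dip = arctan|0.28753| = 16.04° (true dip is 19.4°, so apparent ≤ true as expected).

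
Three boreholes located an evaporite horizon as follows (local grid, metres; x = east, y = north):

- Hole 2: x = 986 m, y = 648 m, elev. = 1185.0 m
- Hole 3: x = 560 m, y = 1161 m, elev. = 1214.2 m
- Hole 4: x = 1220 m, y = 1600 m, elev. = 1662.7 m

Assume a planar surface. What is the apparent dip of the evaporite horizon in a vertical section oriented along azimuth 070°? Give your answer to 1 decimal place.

27.7°

Two edge vectors: Hole 2→Hole 3 = (-426, 513, 29.2), Hole 2→Hole 4 = (234, 952, 477.7).
Normal n = (Hole 2→Hole 3) × (Hole 2→Hole 4) = (217261.7, 210333, -525594).
So ∂z/∂x = −n_x/n_z = 0.41336 and ∂z/∂y = −n_y/n_z = 0.40018.
Unit vector along 070° is (sin 70°, cos 70°) = (0.9397, 0.3420).
Slope in that direction = a·(0.9397) + b·(0.3420) = 0.52531.
Apparent dip = arctan|0.52531| = 27.7° (true dip is 29.9°, so apparent ≤ true as expected).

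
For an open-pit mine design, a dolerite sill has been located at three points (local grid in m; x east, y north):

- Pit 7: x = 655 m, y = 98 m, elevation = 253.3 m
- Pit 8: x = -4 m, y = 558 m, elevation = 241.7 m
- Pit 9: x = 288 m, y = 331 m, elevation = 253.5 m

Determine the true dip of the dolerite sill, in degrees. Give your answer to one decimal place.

18.8°

Two edge vectors: Pit 7→Pit 8 = (-659, 460, -11.6), Pit 7→Pit 9 = (-367, 233, 0.2).
Normal n = (Pit 7→Pit 8) × (Pit 7→Pit 9) = (2794.8, 4389, 15273).
So ∂z/∂x = −n_x/n_z = −0.18299 and ∂z/∂y = −n_y/n_z = −0.28737.
Gradient magnitude |∇z| = √(a² + b²) = √(0.03349 + 0.08258) = 0.34069.
True dip = arctan(0.34069) = 18.8°, dipping toward NNE (azimuth ≈ 032°).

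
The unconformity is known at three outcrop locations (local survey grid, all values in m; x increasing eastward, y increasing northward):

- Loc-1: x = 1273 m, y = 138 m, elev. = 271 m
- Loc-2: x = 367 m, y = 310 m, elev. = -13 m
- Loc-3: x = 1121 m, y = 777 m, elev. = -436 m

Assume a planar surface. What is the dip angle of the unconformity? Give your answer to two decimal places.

Two edge vectors: Loc-1→Loc-2 = (-906, 172, -284), Loc-1→Loc-3 = (-152, 639, -707).
Normal n = (Loc-1→Loc-2) × (Loc-1→Loc-3) = (59872, -597374, -552790).
So ∂z/∂x = −n_x/n_z = 0.10831 and ∂z/∂y = −n_y/n_z = −1.08065.
Gradient magnitude |∇z| = √(a² + b²) = √(0.01173 + 1.16781) = 1.08607.
True dip = arctan(1.08607) = 47.36°, dipping toward N (azimuth ≈ 354°).

47.36°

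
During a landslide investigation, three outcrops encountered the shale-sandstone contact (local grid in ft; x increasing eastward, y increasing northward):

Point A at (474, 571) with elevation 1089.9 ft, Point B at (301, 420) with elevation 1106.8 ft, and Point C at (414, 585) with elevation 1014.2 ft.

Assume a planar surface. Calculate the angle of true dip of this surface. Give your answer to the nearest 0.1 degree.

Let the plane be z = a·x + b·y + c.
Point B−Point A: −173a − 151b = 16.9;  Point C−Point A: −60a + 14b = −75.7.
Solving gives a = 0.97493, b = −1.22889.
Gradient magnitude |∇z| = √(a² + b²) = √(0.95048 + 1.51017) = 1.56865.
True dip = arctan(1.56865) = 57.5°, dipping toward NW (azimuth ≈ 322°).

57.5°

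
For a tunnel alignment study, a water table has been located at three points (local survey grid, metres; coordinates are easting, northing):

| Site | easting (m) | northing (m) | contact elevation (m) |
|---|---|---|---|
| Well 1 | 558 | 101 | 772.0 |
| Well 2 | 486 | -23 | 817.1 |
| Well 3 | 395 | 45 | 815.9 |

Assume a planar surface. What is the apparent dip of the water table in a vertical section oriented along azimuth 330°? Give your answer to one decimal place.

7.6°

Two edge vectors: Well 1→Well 2 = (-72, -124, 45.1), Well 1→Well 3 = (-163, -56, 43.9).
Normal n = (Well 1→Well 2) × (Well 1→Well 3) = (-2918, -4190.5, -16180).
So ∂z/∂easting = −n_x/n_z = −0.18035 and ∂z/∂northing = −n_y/n_z = −0.25899.
Unit vector along 330° is (sin 330°, cos 330°) = (-0.5000, 0.8660).
Slope in that direction = a·(-0.5000) + b·(0.8660) = −0.13412.
Apparent dip = arctan|0.13412| = 7.6° (true dip is 17.5°, so apparent ≤ true as expected).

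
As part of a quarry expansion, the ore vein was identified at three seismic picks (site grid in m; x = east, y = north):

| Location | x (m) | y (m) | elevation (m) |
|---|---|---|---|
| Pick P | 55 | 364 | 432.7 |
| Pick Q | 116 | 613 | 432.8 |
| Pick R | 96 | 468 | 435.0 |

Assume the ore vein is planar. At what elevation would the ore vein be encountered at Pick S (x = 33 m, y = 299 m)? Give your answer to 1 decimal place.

Let the plane be z = a·x + b·y + c.
Pick Q−Pick P: 61a + 249b = 0.1;  Pick R−Pick P: 41a + 104b = 2.3.
Solving gives a = 0.14549, b = −0.03524.
Then c = 432.7 − a·55 − b·364 = 437.53.
At (33, 299): z = 4.8 − 10.5 + 437.53 = 431.8 m.

431.8 m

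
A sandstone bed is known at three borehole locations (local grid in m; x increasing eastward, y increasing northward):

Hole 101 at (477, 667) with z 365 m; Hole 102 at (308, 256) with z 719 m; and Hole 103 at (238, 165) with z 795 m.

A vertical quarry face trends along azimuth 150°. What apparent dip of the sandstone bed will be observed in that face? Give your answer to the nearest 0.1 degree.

39.0°

Two edge vectors: Hole 101→Hole 102 = (-169, -411, 354), Hole 101→Hole 103 = (-239, -502, 430).
Normal n = (Hole 101→Hole 102) × (Hole 101→Hole 103) = (978, -11936, -13391).
So ∂z/∂x = −n_x/n_z = 0.07303 and ∂z/∂y = −n_y/n_z = −0.89134.
Unit vector along 150° is (sin 150°, cos 150°) = (0.5000, -0.8660).
Slope in that direction = a·(0.5000) + b·(-0.8660) = 0.80844.
Apparent dip = arctan|0.80844| = 39.0° (true dip is 41.8°, so apparent ≤ true as expected).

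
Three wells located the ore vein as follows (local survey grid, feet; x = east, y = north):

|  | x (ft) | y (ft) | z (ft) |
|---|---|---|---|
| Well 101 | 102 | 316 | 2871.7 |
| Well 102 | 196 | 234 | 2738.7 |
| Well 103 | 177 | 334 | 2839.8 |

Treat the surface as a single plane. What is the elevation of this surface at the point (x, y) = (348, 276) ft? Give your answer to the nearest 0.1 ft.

2679.0 ft

Two edge vectors: Well 101→Well 102 = (94, -82, -133), Well 101→Well 103 = (75, 18, -31.9).
Normal n = (Well 101→Well 102) × (Well 101→Well 103) = (5009.8, -6976.4, 7842).
So ∂z/∂x = −n_x/n_z = −0.63884 and ∂z/∂y = −n_y/n_z = 0.88962.
Intercept c from Well 101: 2871.7 + 65.16 − 281.12 = 2655.74.
At (348, 276): z = −222.3 + 245.5 + 2655.74 = 2679.0 ft.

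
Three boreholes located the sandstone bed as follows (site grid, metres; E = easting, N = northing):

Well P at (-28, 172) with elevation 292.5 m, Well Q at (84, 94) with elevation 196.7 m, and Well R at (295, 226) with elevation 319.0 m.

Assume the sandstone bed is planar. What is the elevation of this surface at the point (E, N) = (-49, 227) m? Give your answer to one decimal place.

354.3 m

Two edge vectors: Well P→Well Q = (112, -78, -95.8), Well P→Well R = (323, 54, 26.5).
Normal n = (Well P→Well Q) × (Well P→Well R) = (3106.2, -33911.4, 31242).
So ∂z/∂E = −n_x/n_z = −0.09942 and ∂z/∂N = −n_y/n_z = 1.08544.
Intercept c from Well P: 292.5 − 2.78 − 186.70 = 103.02.
At (-49, 227): z = 4.9 + 246.4 + 103.02 = 354.3 m.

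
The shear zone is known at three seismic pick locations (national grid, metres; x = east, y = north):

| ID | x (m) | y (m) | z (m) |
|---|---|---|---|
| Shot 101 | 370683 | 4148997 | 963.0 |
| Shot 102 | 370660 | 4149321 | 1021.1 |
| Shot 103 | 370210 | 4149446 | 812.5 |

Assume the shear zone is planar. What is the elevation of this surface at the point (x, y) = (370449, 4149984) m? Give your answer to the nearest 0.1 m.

Let the plane be z = a·x + b·y + c.
Shot 102−Shot 101: −23a + 324b = 58.1;  Shot 103−Shot 101: −473a + 449b = −150.5.
Solving gives a = 0.523693546, b = 0.216496764.
Then c = 963 − a·370683 − b·4148997 = −1091405.72.
At (370449, 4149984): z = 194001.8 + 898458.1 − 1091405.72 = 1054.1 m.

1054.1 m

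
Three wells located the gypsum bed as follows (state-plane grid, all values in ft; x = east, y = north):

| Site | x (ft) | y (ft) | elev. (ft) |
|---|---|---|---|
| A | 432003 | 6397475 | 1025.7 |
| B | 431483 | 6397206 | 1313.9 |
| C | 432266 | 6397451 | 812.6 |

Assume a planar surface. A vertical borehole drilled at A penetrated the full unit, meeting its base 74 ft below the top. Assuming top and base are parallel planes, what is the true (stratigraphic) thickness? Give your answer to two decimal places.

55.58 ft

Two edge vectors: A→B = (-520, -269, 288.2), A→C = (263, -24, -213.1).
Normal n = (A→B) × (A→C) = (64240.7, -35015.4, 83227).
So ∂z/∂x = −n_x/n_z = −0.77187 and ∂z/∂y = −n_y/n_z = 0.42072.
|∇z| = √(a²+b²) = 0.87909, so dip δ = arctan(0.87909) = 41.32°.
True thickness = vertical thickness × cos δ = 74 × cos 41.32° = 55.58 ft.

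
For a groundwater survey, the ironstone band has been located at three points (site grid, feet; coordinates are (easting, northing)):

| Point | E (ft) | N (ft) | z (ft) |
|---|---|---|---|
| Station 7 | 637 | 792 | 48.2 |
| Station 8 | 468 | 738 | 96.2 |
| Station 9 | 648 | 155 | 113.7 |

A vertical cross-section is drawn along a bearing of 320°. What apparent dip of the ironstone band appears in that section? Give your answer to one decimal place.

Two edge vectors: Station 7→Station 8 = (-169, -54, 48), Station 7→Station 9 = (11, -637, 65.5).
Normal n = (Station 7→Station 8) × (Station 7→Station 9) = (27039, 11597.5, 108247).
So ∂z/∂E = −n_x/n_z = −0.24979 and ∂z/∂N = −n_y/n_z = −0.10714.
Unit vector along 320° is (sin 320°, cos 320°) = (-0.6428, 0.7660).
Slope in that direction = a·(-0.6428) + b·(0.7660) = 0.07849.
Apparent dip = arctan|0.07849| = 4.5° (true dip is 15.2°, so apparent ≤ true as expected).

4.5°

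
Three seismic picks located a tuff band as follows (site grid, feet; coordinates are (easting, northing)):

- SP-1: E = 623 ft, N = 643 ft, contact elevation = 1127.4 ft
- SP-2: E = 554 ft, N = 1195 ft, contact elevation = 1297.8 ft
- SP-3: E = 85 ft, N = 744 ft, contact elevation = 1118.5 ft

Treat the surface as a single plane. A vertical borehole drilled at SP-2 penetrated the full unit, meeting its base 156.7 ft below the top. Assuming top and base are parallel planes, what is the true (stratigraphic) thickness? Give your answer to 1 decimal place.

148.9 ft

Let the plane be z = a·E + b·N + c.
SP-2−SP-1: −69a + 552b = 170.4;  SP-3−SP-1: −538a + 101b = −8.9.
Solving gives a = 0.07629, b = 0.31823.
|∇z| = √(a²+b²) = 0.32725, so dip δ = arctan(0.32725) = 18.12°.
True thickness = vertical thickness × cos δ = 156.7 × cos 18.12° = 148.9 ft.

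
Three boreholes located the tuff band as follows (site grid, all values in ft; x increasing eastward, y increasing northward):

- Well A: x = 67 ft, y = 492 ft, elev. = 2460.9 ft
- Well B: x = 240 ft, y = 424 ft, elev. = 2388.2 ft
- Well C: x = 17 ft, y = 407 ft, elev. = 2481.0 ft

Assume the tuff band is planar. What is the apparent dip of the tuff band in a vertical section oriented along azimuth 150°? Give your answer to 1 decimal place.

12.2°

Let the plane be z = a·x + b·y + c.
Well B−Well A: 173a − 68b = −72.7;  Well C−Well A: −50a − 85b = 20.1.
Solving gives a = −0.41681, b = 0.00871.
Unit vector along 150° is (sin 150°, cos 150°) = (0.5000, -0.8660).
Slope in that direction = a·(0.5000) + b·(-0.8660) = −0.21595.
Apparent dip = arctan|0.21595| = 12.2° (true dip is 22.6°, so apparent ≤ true as expected).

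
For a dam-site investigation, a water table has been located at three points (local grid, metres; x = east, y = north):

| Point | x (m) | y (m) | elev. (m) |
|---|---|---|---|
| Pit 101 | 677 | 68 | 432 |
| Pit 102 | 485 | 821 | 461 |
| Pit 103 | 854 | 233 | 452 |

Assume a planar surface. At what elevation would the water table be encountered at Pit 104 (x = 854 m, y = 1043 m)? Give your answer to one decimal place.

Let the plane be z = a·x + b·y + c.
Pit 102−Pit 101: −192a + 753b = 29;  Pit 103−Pit 101: 177a + 165b = 20.
Solving gives a = 0.062287, b = 0.054395.
Then c = 432 − a·677 − b·68 = 386.13.
At (854, 1043): z = 53.2 + 56.7 + 386.13 = 496.1 m.

496.1 m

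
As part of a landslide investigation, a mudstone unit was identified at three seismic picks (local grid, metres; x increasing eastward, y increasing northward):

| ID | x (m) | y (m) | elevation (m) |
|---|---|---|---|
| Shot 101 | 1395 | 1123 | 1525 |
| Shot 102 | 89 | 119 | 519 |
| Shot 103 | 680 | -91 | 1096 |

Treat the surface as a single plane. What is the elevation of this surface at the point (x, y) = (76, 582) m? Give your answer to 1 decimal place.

422.3 m

Let the plane be z = a·x + b·y + c.
Shot 102−Shot 101: −1306a − 1004b = −1006;  Shot 103−Shot 101: −715a − 1214b = −429.
Solving gives a = 0.911187, b = −0.183278.
Then c = 1525 − a·1395 − b·1123 = 459.71.
At (76, 582): z = 69.3 − 106.7 + 459.71 = 422.3 m.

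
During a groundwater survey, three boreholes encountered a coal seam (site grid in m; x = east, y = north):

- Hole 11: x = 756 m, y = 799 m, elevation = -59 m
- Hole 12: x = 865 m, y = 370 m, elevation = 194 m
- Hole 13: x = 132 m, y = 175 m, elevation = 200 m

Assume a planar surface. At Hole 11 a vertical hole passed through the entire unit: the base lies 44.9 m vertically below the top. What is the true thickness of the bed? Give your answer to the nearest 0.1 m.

Let the plane be z = a·x + b·y + c.
Hole 12−Hole 11: 109a − 429b = 253;  Hole 13−Hole 11: −624a − 624b = 259.
Solving gives a = 0.13929, b = −0.55435.
|∇z| = √(a²+b²) = 0.57158, so dip δ = arctan(0.57158) = 29.75°.
True thickness = vertical thickness × cos δ = 44.9 × cos 29.75° = 39.0 m.

39.0 m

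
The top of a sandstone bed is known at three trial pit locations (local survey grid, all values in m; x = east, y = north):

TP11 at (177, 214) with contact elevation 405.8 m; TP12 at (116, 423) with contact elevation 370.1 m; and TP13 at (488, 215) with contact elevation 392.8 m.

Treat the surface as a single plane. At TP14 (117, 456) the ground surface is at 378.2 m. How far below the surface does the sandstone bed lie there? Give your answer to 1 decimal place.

14.2 m

Let the plane be z = a·x + b·y + c.
TP12−TP11: −61a + 209b = −35.7;  TP13−TP11: 311a + 1b = −13.
Solving gives a = −0.04121, b = −0.18284.
Then c = 405.8 − a·177 − b·214 = 452.22.
At (117, 456): z_contact = −4.82 − 83.38 + 452.22 = 364.03 m.
Depth below ground = 378.2 − 364.03 = 14.2 m.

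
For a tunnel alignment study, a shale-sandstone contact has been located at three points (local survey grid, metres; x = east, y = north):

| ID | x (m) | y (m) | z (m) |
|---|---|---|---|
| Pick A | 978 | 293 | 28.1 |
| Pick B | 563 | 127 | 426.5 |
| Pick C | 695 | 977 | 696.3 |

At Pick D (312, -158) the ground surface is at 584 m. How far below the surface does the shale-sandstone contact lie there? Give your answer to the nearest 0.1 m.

8.4 m

Two edge vectors: Pick A→Pick B = (-415, -166, 398.4), Pick A→Pick C = (-283, 684, 668.2).
Normal n = (Pick A→Pick B) × (Pick A→Pick C) = (-383426.8, 164555.8, -330838).
So ∂z/∂x = −n_x/n_z = −1.15896 and ∂z/∂y = −n_y/n_z = 0.49739.
Intercept c from Pick A: 28.1 + 1133.46 − 145.74 = 1015.82.
At (312, -158): z_contact = −361.59 − 78.59 + 1015.82 = 575.64 m.
Depth below ground = 584 − 575.64 = 8.4 m.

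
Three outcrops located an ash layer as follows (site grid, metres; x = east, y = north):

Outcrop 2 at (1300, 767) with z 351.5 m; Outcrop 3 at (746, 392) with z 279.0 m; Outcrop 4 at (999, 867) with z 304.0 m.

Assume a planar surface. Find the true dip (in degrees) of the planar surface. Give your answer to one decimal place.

Two edge vectors: Outcrop 2→Outcrop 3 = (-554, -375, -72.5), Outcrop 2→Outcrop 4 = (-301, 100, -47.5).
Normal n = (Outcrop 2→Outcrop 3) × (Outcrop 2→Outcrop 4) = (25062.5, -4492.5, -168275).
So ∂z/∂x = −n_x/n_z = 0.14894 and ∂z/∂y = −n_y/n_z = −0.02670.
Gradient magnitude |∇z| = √(a² + b²) = √(0.02218 + 0.00071) = 0.15131.
True dip = arctan(0.15131) = 8.6°, dipping toward W (azimuth ≈ 280°).

8.6°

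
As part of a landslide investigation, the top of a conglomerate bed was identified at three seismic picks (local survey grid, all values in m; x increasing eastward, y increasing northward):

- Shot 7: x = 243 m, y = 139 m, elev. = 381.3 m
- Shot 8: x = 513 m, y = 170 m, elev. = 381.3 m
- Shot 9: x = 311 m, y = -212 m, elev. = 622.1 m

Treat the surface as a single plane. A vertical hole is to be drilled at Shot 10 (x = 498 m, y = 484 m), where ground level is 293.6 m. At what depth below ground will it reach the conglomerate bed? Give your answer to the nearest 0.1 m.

124.2 m

Two edge vectors: Shot 7→Shot 8 = (270, 31, 0), Shot 7→Shot 9 = (68, -351, 240.8).
Normal n = (Shot 7→Shot 8) × (Shot 7→Shot 9) = (7464.8, -65016, -96878).
So ∂z/∂x = −n_x/n_z = 0.07705 and ∂z/∂y = −n_y/n_z = −0.67111.
Intercept c from Shot 7: 381.3 − 18.72 + 93.28 = 455.86.
At (498, 484): z_contact = 38.37 − 324.82 + 455.86 = 169.41 m.
Depth below ground = 293.6 − 169.41 = 124.2 m.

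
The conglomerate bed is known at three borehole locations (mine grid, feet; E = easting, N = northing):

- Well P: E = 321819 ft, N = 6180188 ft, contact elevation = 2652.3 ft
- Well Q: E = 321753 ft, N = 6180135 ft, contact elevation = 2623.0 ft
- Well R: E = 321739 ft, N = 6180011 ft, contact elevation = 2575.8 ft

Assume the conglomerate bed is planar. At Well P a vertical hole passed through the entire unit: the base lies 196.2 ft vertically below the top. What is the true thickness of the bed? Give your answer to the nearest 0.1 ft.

Let the plane be z = a·E + b·N + c.
Well Q−Well P: −66a − 53b = −29.3;  Well R−Well P: −80a − 177b = −76.5.
Solving gives a = 0.15206, b = 0.36348.
|∇z| = √(a²+b²) = 0.39400, so dip δ = arctan(0.39400) = 21.50°.
True thickness = vertical thickness × cos δ = 196.2 × cos 21.50° = 182.5 ft.

182.5 ft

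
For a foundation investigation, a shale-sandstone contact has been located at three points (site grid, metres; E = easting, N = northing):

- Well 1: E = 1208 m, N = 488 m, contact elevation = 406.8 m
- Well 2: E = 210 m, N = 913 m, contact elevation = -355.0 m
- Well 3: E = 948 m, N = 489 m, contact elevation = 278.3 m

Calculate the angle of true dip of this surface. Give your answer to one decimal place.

Two edge vectors: Well 1→Well 2 = (-998, 425, -761.8), Well 1→Well 3 = (-260, 1, -128.5).
Normal n = (Well 1→Well 2) × (Well 1→Well 3) = (-53850.7, 69825, 109502).
So ∂z/∂E = −n_x/n_z = 0.49178 and ∂z/∂N = −n_y/n_z = −0.63766.
Gradient magnitude |∇z| = √(a² + b²) = √(0.24185 + 0.40661) = 0.80527.
True dip = arctan(0.80527) = 38.8°, dipping toward NW (azimuth ≈ 322°).

38.8°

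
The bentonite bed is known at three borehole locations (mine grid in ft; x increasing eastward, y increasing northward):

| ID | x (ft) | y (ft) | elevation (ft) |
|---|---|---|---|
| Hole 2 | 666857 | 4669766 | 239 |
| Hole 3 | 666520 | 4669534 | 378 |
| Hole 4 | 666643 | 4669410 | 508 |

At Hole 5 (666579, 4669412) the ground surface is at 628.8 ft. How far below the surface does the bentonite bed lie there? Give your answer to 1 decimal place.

134.3 ft

Two edge vectors: Hole 2→Hole 3 = (-337, -232, 139), Hole 2→Hole 4 = (-214, -356, 269).
Normal n = (Hole 2→Hole 3) × (Hole 2→Hole 4) = (-12924, 60907, 70324).
So ∂z/∂x = −n_x/n_z = 0.183777942 and ∂z/∂y = −n_y/n_z = −0.866091235.
Intercept c from Hole 2: 239 − 122553.61 + 4044443.40 = 3922128.79.
At (666579, 4669412): z_contact = 122502.52 − 4044136.81 + 3922128.79 = 494.51 ft.
Depth below ground = 628.8 − 494.51 = 134.3 ft.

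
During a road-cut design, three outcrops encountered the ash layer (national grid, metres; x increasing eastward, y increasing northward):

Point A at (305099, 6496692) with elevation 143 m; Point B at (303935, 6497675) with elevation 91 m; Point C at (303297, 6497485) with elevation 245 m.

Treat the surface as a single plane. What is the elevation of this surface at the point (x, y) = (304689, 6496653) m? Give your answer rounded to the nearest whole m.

221 m

Two edge vectors: Point A→Point B = (-1164, 983, -52), Point A→Point C = (-1802, 793, 102).
Normal n = (Point A→Point B) × (Point A→Point C) = (141502, 212432, 848314).
So ∂z/∂x = −n_x/n_z = −0.16680380 and ∂z/∂y = −n_y/n_z = −0.25041671.
Intercept c from Point A: 143 + 50891.67 + 1626880.23 = 1677914.90.
At (304689, 6496653): z = −50823.3 − 1626870.5 + 1677914.90 = 221.2 m.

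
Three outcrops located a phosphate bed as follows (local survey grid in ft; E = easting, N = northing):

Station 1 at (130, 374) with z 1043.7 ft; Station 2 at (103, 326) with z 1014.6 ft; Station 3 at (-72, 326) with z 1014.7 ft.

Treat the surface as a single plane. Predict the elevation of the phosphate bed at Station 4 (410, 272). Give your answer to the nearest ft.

Two edge vectors: Station 1→Station 2 = (-27, -48, -29.1), Station 1→Station 3 = (-202, -48, -29).
Normal n = (Station 1→Station 2) × (Station 1→Station 3) = (-4.8, 5095.2, -8400).
So ∂z/∂E = −n_x/n_z = −0.00057 and ∂z/∂N = −n_y/n_z = 0.60657.
Intercept c from Station 1: 1043.7 + 0.07 − 226.86 = 816.92.
At (410, 272): z = −0.2 + 165.0 + 816.92 = 981.7 ft.

982 ft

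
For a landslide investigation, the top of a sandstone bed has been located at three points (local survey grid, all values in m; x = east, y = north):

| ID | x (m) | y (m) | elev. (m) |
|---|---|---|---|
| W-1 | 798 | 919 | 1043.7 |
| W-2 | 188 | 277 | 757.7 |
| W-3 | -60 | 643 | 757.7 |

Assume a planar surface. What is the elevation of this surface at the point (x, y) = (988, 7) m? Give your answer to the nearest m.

Two edge vectors: W-1→W-2 = (-610, -642, -286), W-1→W-3 = (-858, -276, -286).
Normal n = (W-1→W-2) × (W-1→W-3) = (104676, 70928, -382476).
So ∂z/∂x = −n_x/n_z = 0.27368 and ∂z/∂y = −n_y/n_z = 0.18544.
Intercept c from W-1: 1043.7 − 218.40 − 170.42 = 654.88.
At (988, 7): z = 270.4 + 1.3 + 654.88 = 926.6 m.

927 m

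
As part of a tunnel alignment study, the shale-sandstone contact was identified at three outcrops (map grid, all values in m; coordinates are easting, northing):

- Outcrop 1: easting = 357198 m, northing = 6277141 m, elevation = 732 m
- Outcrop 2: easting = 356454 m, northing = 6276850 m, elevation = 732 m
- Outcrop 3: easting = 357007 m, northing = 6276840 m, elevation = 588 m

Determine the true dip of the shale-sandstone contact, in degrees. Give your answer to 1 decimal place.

34.3°

Let the plane be z = a·easting + b·northing + c.
Outcrop 2−Outcrop 1: −744a − 291b = 0;  Outcrop 3−Outcrop 1: −191a − 301b = −144.
Solving gives a = −0.24889, b = 0.63634.
Gradient magnitude |∇z| = √(a² + b²) = √(0.06195 + 0.40493) = 0.68328.
True dip = arctan(0.68328) = 34.3°, dipping toward SSE (azimuth ≈ 159°).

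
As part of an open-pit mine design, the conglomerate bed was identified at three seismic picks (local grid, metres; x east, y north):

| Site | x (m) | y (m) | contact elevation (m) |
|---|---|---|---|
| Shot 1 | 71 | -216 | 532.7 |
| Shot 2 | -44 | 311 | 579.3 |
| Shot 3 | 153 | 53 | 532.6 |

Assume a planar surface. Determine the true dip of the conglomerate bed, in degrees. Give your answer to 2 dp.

10.06°

Two edge vectors: Shot 1→Shot 2 = (-115, 527, 46.6), Shot 1→Shot 3 = (82, 269, -0.1).
Normal n = (Shot 1→Shot 2) × (Shot 1→Shot 3) = (-12588.1, 3809.7, -74149).
So ∂z/∂x = −n_x/n_z = −0.16977 and ∂z/∂y = −n_y/n_z = 0.05138.
Gradient magnitude |∇z| = √(a² + b²) = √(0.02882 + 0.00264) = 0.17737.
True dip = arctan(0.17737) = 10.06°, dipping toward ESE (azimuth ≈ 107°).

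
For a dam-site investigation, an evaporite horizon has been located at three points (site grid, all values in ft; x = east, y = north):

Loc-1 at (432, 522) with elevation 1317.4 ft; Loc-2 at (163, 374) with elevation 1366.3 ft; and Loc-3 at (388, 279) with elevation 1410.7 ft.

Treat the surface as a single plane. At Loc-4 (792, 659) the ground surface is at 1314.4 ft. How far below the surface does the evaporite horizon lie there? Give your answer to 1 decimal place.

Two edge vectors: Loc-1→Loc-2 = (-269, -148, 48.9), Loc-1→Loc-3 = (-44, -243, 93.3).
Normal n = (Loc-1→Loc-2) × (Loc-1→Loc-3) = (-1925.7, 22946.1, 58855).
So ∂z/∂x = −n_x/n_z = 0.03272 and ∂z/∂y = −n_y/n_z = −0.38988.
Intercept c from Loc-1: 1317.4 − 14.13 + 203.51 = 1506.78.
At (792, 659): z_contact = 25.91 − 256.93 + 1506.78 = 1275.77 ft.
Depth below ground = 1314.4 − 1275.77 = 38.6 ft.

38.6 ft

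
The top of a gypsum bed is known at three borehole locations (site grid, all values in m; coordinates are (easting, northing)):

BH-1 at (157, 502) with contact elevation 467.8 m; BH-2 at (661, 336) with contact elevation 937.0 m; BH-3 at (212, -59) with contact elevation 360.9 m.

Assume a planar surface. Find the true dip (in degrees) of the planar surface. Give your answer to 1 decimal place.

46.9°

Two edge vectors: BH-1→BH-2 = (504, -166, 469.2), BH-1→BH-3 = (55, -561, -106.9).
Normal n = (BH-1→BH-2) × (BH-1→BH-3) = (280966.6, 79683.6, -273614).
So ∂z/∂E = −n_x/n_z = 1.02687 and ∂z/∂N = −n_y/n_z = 0.29123.
Gradient magnitude |∇z| = √(a² + b²) = √(1.05447 + 0.08481) = 1.06737.
True dip = arctan(1.06737) = 46.9°, dipping toward WSW (azimuth ≈ 254°).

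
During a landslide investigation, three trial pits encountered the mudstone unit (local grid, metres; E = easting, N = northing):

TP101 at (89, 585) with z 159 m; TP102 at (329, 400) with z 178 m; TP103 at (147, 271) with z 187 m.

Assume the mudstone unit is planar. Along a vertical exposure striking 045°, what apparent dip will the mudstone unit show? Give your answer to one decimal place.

Two edge vectors: TP101→TP102 = (240, -185, 19), TP101→TP103 = (58, -314, 28).
Normal n = (TP101→TP102) × (TP101→TP103) = (786, -5618, -64630).
So ∂z/∂E = −n_x/n_z = 0.01216 and ∂z/∂N = −n_y/n_z = −0.08693.
Unit vector along 045° is (sin 45°, cos 45°) = (0.7071, 0.7071).
Slope in that direction = a·(0.7071) + b·(0.7071) = −0.05287.
Apparent dip = arctan|0.05287| = 3.0° (true dip is 5.0°, so apparent ≤ true as expected).

3.0°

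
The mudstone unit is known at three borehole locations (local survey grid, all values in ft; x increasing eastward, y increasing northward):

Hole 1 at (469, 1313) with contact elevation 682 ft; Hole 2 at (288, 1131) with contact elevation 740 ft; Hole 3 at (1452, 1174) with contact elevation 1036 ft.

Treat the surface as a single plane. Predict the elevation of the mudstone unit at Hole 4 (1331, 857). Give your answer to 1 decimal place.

Let the plane be z = a·x + b·y + c.
Hole 2−Hole 1: −181a − 182b = 58;  Hole 3−Hole 1: 983a − 139b = 354.
Solving gives a = 0.276216, b = −0.593380.
Then c = 682 − a·469 − b·1313 = 1331.56.
At (1331, 857): z = 367.6 − 508.5 + 1331.56 = 1190.7 ft.

1190.7 ft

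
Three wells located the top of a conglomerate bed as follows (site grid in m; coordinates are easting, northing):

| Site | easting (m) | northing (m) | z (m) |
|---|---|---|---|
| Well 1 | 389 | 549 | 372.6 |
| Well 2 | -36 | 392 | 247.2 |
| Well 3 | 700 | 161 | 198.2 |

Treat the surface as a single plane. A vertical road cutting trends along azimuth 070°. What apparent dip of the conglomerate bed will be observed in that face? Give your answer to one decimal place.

Let the plane be z = a·easting + b·northing + c.
Well 2−Well 1: −425a − 157b = −125.4;  Well 3−Well 1: 311a − 388b = −174.4.
Solving gives a = 0.09954, b = 0.52927.
Unit vector along 070° is (sin 70°, cos 70°) = (0.9397, 0.3420).
Slope in that direction = a·(0.9397) + b·(0.3420) = 0.27456.
Apparent dip = arctan|0.27456| = 15.4° (true dip is 28.3°, so apparent ≤ true as expected).

15.4°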